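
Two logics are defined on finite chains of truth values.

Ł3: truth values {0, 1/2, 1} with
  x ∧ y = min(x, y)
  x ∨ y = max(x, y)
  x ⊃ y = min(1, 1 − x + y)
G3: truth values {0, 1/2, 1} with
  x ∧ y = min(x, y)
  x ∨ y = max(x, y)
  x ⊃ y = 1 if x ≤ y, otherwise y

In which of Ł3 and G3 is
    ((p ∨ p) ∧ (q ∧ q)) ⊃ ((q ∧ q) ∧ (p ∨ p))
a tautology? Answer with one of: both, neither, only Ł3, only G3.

both

In Ł3: every assignment gives 1 — tautology.
In G3: every assignment gives 1 — tautology.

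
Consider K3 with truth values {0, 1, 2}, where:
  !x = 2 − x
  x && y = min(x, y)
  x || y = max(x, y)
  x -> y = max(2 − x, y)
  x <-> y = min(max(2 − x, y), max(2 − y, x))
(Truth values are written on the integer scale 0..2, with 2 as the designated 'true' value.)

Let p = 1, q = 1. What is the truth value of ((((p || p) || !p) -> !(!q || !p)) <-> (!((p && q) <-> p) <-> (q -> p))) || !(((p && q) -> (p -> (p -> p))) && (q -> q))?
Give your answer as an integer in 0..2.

1

p || p = 1 || 1 = 1
!p = !1 = 1
(p || p) || !p = 1 || 1 = 1
!q = !1 = 1
!p = !1 = 1
!q || !p = 1 || 1 = 1
!(!q || !p) = !1 = 1
((p || p) || !p) -> !(!q || !p) = 1 -> 1 = 1
p && q = 1 && 1 = 1
(p && q) <-> p = 1 <-> 1 = 1
!((p && q) <-> p) = !1 = 1
q -> p = 1 -> 1 = 1
!((p && q) <-> p) <-> (q -> p) = 1 <-> 1 = 1
(((p || p) || !p) -> !(!q || !p)) <-> (!((p && q) <-> p) <-> (q -> p)) = 1 <-> 1 = 1
p && q = 1 && 1 = 1
p -> p = 1 -> 1 = 1
p -> (p -> p) = 1 -> 1 = 1
(p && q) -> (p -> (p -> p)) = 1 -> 1 = 1
q -> q = 1 -> 1 = 1
((p && q) -> (p -> (p -> p))) && (q -> q) = 1 && 1 = 1
!(((p && q) -> (p -> (p -> p))) && (q -> q)) = !1 = 1
((((p || p) || !p) -> !(!q || !p)) <-> (!((p && q) <-> p) <-> (q -> p))) || !(((p && q) -> (p -> (p -> p))) && (q -> q)) = 1 || 1 = 1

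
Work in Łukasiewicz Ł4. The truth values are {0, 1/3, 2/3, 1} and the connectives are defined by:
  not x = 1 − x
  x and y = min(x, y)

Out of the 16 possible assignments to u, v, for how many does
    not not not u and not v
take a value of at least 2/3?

u = 0, v = 0 ↦ 1  ≥
u = 0, v = 1/3 ↦ 2/3  ≥
u = 0, v = 2/3 ↦ 1/3  <
u = 0, v = 1 ↦ 0  <
u = 1/3, v = 0 ↦ 2/3  ≥
u = 1/3, v = 1/3 ↦ 2/3  ≥
u = 1/3, v = 2/3 ↦ 1/3  <
u = 1/3, v = 1 ↦ 0  <
u = 2/3, v = 0 ↦ 1/3  <
u = 2/3, v = 1/3 ↦ 1/3  <
u = 2/3, v = 2/3 ↦ 1/3  <
u = 2/3, v = 1 ↦ 0  <
u = 1, v = 0 ↦ 0  <
u = 1, v = 1/3 ↦ 0  <
u = 1, v = 2/3 ↦ 0  <
u = 1, v = 1 ↦ 0  <
So 4 of the 16 assignments meet the threshold.

4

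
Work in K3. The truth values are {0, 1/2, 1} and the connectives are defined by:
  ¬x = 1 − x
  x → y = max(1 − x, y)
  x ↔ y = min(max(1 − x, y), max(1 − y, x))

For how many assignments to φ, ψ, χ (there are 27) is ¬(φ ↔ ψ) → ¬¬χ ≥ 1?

13

value 1: 13 assignments (counts)
value 1/2: 12 assignments
value 0: 2 assignments
So 13 of the 27 assignments meet the threshold.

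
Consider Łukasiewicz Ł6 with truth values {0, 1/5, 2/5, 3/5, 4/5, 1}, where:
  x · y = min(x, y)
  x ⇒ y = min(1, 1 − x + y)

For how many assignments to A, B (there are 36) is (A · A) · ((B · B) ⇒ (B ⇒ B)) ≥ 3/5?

value 1: 6 assignments (counts)
value 4/5: 6 assignments (counts)
value 3/5: 6 assignments (counts)
value 2/5: 6 assignments
value 1/5: 6 assignments
value 0: 6 assignments
So 18 of the 36 assignments meet the threshold.

18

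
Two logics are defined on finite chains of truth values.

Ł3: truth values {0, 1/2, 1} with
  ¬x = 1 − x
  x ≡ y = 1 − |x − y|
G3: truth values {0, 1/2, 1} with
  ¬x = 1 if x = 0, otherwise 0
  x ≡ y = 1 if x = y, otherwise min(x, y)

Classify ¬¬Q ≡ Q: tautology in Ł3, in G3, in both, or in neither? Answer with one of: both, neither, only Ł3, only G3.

only Ł3

In Ł3: every assignment gives 1 — tautology.
In G3: at Q = 1/2 the value is 1/2 — not a tautology.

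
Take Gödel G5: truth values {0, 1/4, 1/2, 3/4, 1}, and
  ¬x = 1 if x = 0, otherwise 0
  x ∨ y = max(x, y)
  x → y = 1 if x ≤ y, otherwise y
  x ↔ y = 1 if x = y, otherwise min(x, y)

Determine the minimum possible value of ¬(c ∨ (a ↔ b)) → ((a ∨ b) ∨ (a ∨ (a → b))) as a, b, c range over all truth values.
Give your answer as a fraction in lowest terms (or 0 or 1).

Take a = 1/4, b = 0, c = 0:
a ↔ b = 1/4 ↔ 0 = 0
c ∨ (a ↔ b) = 0 ∨ 0 = 0
¬(c ∨ (a ↔ b)) = ¬0 = 1
a ∨ b = 1/4 ∨ 0 = 1/4
a → b = 1/4 → 0 = 0
a ∨ (a → b) = 1/4 ∨ 0 = 1/4
(a ∨ b) ∨ (a ∨ (a → b)) = 1/4 ∨ 1/4 = 1/4
¬(c ∨ (a ↔ b)) → ((a ∨ b) ∨ (a ∨ (a → b))) = 1 → 1/4 = 1/4
No assignment yields a value below 1/4, so this is the minimum.

1/4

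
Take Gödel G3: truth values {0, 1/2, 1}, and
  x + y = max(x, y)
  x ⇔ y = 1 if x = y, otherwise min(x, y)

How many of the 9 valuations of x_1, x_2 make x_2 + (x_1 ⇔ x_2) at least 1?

x_1 = 0, x_2 = 0 ↦ 1  ≥
x_1 = 0, x_2 = 1/2 ↦ 1/2  <
x_1 = 0, x_2 = 1 ↦ 1  ≥
x_1 = 1/2, x_2 = 0 ↦ 0  <
x_1 = 1/2, x_2 = 1/2 ↦ 1  ≥
x_1 = 1/2, x_2 = 1 ↦ 1  ≥
x_1 = 1, x_2 = 0 ↦ 0  <
x_1 = 1, x_2 = 1/2 ↦ 1/2  <
x_1 = 1, x_2 = 1 ↦ 1  ≥
So 5 of the 9 assignments meet the threshold.

5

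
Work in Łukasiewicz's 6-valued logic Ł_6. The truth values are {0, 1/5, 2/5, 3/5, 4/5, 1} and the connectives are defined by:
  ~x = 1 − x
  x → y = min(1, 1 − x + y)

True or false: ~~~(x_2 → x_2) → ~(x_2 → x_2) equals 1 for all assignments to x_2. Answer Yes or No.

x_2 = 0 ↦ 1
x_2 = 1/5 ↦ 1
x_2 = 2/5 ↦ 1
x_2 = 3/5 ↦ 1
x_2 = 4/5 ↦ 1
x_2 = 1 ↦ 1
Every assignment gives a value ≥ 1.

Yes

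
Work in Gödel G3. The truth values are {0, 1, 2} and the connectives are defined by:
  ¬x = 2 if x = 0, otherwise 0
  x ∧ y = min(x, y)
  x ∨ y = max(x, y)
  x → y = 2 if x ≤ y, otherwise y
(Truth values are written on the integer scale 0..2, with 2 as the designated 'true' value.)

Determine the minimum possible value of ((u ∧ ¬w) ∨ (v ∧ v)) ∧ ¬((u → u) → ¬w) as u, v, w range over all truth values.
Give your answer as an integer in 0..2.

Take u = 0, v = 0, w = 0:
¬w = ¬0 = 2
u ∧ ¬w = 0 ∧ 2 = 0
v ∧ v = 0 ∧ 0 = 0
(u ∧ ¬w) ∨ (v ∧ v) = 0 ∨ 0 = 0
u → u = 0 → 0 = 2
¬w = ¬0 = 2
(u → u) → ¬w = 2 → 2 = 2
¬((u → u) → ¬w) = ¬2 = 0
((u ∧ ¬w) ∨ (v ∧ v)) ∧ ¬((u → u) → ¬w) = 0 ∧ 0 = 0
No assignment yields a value below 0, so this is the minimum.

0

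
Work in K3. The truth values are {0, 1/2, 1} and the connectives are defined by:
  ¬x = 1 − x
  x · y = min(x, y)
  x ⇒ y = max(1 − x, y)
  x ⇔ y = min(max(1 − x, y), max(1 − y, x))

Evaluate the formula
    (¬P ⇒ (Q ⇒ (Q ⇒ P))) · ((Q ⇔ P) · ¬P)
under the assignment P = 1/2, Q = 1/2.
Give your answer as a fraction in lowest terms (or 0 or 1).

¬P = ¬1/2 = 1/2
Q ⇒ P = 1/2 ⇒ 1/2 = 1/2
Q ⇒ (Q ⇒ P) = 1/2 ⇒ 1/2 = 1/2
¬P ⇒ (Q ⇒ (Q ⇒ P)) = 1/2 ⇒ 1/2 = 1/2
Q ⇔ P = 1/2 ⇔ 1/2 = 1/2
¬P = ¬1/2 = 1/2
(Q ⇔ P) · ¬P = 1/2 · 1/2 = 1/2
(¬P ⇒ (Q ⇒ (Q ⇒ P))) · ((Q ⇔ P) · ¬P) = 1/2 · 1/2 = 1/2

1/2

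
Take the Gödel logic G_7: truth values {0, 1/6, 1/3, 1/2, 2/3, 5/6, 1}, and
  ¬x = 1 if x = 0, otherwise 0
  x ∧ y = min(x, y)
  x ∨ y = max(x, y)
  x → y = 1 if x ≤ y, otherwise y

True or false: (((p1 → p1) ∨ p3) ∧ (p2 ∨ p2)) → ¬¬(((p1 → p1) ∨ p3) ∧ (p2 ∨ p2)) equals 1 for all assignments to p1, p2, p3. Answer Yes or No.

Yes

At p1 = 5/6, p2 = 5/6, p3 = 1/3, for instance:
p1 → p1 = 5/6 → 5/6 = 1
(p1 → p1) ∨ p3 = 1 ∨ 1/3 = 1
p2 ∨ p2 = 5/6 ∨ 5/6 = 5/6
((p1 → p1) ∨ p3) ∧ (p2 ∨ p2) = 1 ∧ 5/6 = 5/6
¬(((p1 → p1) ∨ p3) ∧ (p2 ∨ p2)) = ¬5/6 = 0
¬¬(((p1 → p1) ∨ p3) ∧ (p2 ∨ p2)) = ¬0 = 1
(((p1 → p1) ∨ p3) ∧ (p2 ∨ p2)) → ¬¬(((p1 → p1) ∨ p3) ∧ (p2 ∨ p2)) = 5/6 → 1 = 1
and checking the remaining 342 assignments likewise gives ≥ 1 in every case.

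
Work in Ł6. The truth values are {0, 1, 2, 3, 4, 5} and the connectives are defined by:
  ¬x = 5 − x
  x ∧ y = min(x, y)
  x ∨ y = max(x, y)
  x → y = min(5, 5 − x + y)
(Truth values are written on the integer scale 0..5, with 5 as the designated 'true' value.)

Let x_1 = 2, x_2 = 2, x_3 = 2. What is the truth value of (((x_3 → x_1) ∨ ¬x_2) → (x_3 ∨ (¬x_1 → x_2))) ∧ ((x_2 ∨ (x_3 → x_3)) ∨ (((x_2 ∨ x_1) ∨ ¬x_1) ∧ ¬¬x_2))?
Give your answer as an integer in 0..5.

4

x_3 → x_1 = 2 → 2 = 5
¬x_2 = ¬2 = 3
(x_3 → x_1) ∨ ¬x_2 = 5 ∨ 3 = 5
¬x_1 = ¬2 = 3
¬x_1 → x_2 = 3 → 2 = 4
x_3 ∨ (¬x_1 → x_2) = 2 ∨ 4 = 4
((x_3 → x_1) ∨ ¬x_2) → (x_3 ∨ (¬x_1 → x_2)) = 5 → 4 = 4
x_3 → x_3 = 2 → 2 = 5
x_2 ∨ (x_3 → x_3) = 2 ∨ 5 = 5
x_2 ∨ x_1 = 2 ∨ 2 = 2
¬x_1 = ¬2 = 3
(x_2 ∨ x_1) ∨ ¬x_1 = 2 ∨ 3 = 3
¬x_2 = ¬2 = 3
¬¬x_2 = ¬3 = 2
((x_2 ∨ x_1) ∨ ¬x_1) ∧ ¬¬x_2 = 3 ∧ 2 = 2
(x_2 ∨ (x_3 → x_3)) ∨ (((x_2 ∨ x_1) ∨ ¬x_1) ∧ ¬¬x_2) = 5 ∨ 2 = 5
(((x_3 → x_1) ∨ ¬x_2) → (x_3 ∨ (¬x_1 → x_2))) ∧ ((x_2 ∨ (x_3 → x_3)) ∨ (((x_2 ∨ x_1) ∨ ¬x_1) ∧ ¬¬x_2)) = 4 ∧ 5 = 4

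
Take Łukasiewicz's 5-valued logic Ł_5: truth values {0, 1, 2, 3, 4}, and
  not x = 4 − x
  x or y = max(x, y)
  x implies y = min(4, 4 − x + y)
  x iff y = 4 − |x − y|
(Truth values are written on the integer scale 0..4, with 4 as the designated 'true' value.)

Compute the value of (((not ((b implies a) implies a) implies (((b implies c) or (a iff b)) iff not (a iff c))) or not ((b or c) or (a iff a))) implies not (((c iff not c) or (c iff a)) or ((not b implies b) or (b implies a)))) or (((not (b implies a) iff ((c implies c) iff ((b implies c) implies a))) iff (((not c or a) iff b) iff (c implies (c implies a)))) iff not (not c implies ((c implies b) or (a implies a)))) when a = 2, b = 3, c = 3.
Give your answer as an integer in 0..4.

0

b implies a = 3 implies 2 = 3
(b implies a) implies a = 3 implies 2 = 3
not ((b implies a) implies a) = not 3 = 1
b implies c = 3 implies 3 = 4
a iff b = 2 iff 3 = 3
(b implies c) or (a iff b) = 4 or 3 = 4
a iff c = 2 iff 3 = 3
not (a iff c) = not 3 = 1
((b implies c) or (a iff b)) iff not (a iff c) = 4 iff 1 = 1
not ((b implies a) implies a) implies (((b implies c) or (a iff b)) iff not (a iff c)) = 1 implies 1 = 4
b or c = 3 or 3 = 3
a iff a = 2 iff 2 = 4
(b or c) or (a iff a) = 3 or 4 = 4
not ((b or c) or (a iff a)) = not 4 = 0
(not ((b implies a) implies a) implies (((b implies c) or (a iff b)) iff not (a iff c))) or not ((b or c) or (a iff a)) = 4 or 0 = 4
not c = not 3 = 1
c iff not c = 3 iff 1 = 2
c iff a = 3 iff 2 = 3
(c iff not c) or (c iff a) = 2 or 3 = 3
not b = not 3 = 1
not b implies b = 1 implies 3 = 4
b implies a = 3 implies 2 = 3
(not b implies b) or (b implies a) = 4 or 3 = 4
((c iff not c) or (c iff a)) or ((not b implies b) or (b implies a)) = 3 or 4 = 4
not (((c iff not c) or (c iff a)) or ((not b implies b) or (b implies a))) = not 4 = 0
((not ((b implies a) implies a) implies (((b implies c) or (a iff b)) iff not (a iff c))) or not ((b or c) or (a iff a))) implies not (((c iff not c) or (c iff a)) or ((not b implies b) or (b implies a))) = 4 implies 0 = 0
b implies a = 3 implies 2 = 3
not (b implies a) = not 3 = 1
c implies c = 3 implies 3 = 4
b implies c = 3 implies 3 = 4
(b implies c) implies a = 4 implies 2 = 2
(c implies c) iff ((b implies c) implies a) = 4 iff 2 = 2
not (b implies a) iff ((c implies c) iff ((b implies c) implies a)) = 1 iff 2 = 3
not c = not 3 = 1
not c or a = 1 or 2 = 2
(not c or a) iff b = 2 iff 3 = 3
c implies a = 3 implies 2 = 3
c implies (c implies a) = 3 implies 3 = 4
((not c or a) iff b) iff (c implies (c implies a)) = 3 iff 4 = 3
(not (b implies a) iff ((c implies c) iff ((b implies c) implies a))) iff (((not c or a) iff b) iff (c implies (c implies a))) = 3 iff 3 = 4
not c = not 3 = 1
c implies b = 3 implies 3 = 4
a implies a = 2 implies 2 = 4
(c implies b) or (a implies a) = 4 or 4 = 4
not c implies ((c implies b) or (a implies a)) = 1 implies 4 = 4
not (not c implies ((c implies b) or (a implies a))) = not 4 = 0
((not (b implies a) iff ((c implies c) iff ((b implies c) implies a))) iff (((not c or a) iff b) iff (c implies (c implies a)))) iff not (not c implies ((c implies b) or (a implies a))) = 4 iff 0 = 0
(((not ((b implies a) implies a) implies (((b implies c) or (a iff b)) iff not (a iff c))) or not ((b or c) or (a iff a))) implies not (((c iff not c) or (c iff a)) or ((not b implies b) or (b implies a)))) or (((not (b implies a) iff ((c implies c) iff ((b implies c) implies a))) iff (((not c or a) iff b) iff (c implies (c implies a)))) iff not (not c implies ((c implies b) or (a implies a)))) = 0 or 0 = 0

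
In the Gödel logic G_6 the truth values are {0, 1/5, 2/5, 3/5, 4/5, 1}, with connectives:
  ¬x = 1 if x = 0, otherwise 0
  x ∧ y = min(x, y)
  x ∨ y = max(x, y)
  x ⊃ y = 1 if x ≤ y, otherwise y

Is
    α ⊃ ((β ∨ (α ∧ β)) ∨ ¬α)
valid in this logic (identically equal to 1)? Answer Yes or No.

Counterexample: take α = 1/5, β = 0.
α ∧ β = 1/5 ∧ 0 = 0
β ∨ (α ∧ β) = 0 ∨ 0 = 0
¬α = ¬1/5 = 0
(β ∨ (α ∧ β)) ∨ ¬α = 0 ∨ 0 = 0
α ⊃ ((β ∨ (α ∧ β)) ∨ ¬α) = 1/5 ⊃ 0 = 0
This gives 0 ≠ 1.

No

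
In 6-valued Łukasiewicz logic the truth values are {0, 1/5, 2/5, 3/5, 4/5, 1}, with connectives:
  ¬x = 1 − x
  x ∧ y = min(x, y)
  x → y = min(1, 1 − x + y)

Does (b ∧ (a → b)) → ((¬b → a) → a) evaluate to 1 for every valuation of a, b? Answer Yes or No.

Counterexample: take a = 0, b = 3/5.
a → b = 0 → 3/5 = 1
b ∧ (a → b) = 3/5 ∧ 1 = 3/5
¬b = ¬3/5 = 2/5
¬b → a = 2/5 → 0 = 3/5
(¬b → a) → a = 3/5 → 0 = 2/5
(b ∧ (a → b)) → ((¬b → a) → a) = 3/5 → 2/5 = 4/5
This gives 4/5 ≠ 1.

No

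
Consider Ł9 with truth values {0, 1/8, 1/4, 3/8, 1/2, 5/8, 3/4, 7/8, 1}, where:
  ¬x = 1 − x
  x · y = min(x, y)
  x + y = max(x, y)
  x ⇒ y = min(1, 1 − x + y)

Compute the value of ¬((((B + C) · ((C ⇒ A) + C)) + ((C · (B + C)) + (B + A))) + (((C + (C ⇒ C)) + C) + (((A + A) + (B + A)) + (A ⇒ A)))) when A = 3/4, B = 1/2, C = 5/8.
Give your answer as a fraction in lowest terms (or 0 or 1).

B + C = 1/2 + 5/8 = 5/8
C ⇒ A = 5/8 ⇒ 3/4 = 1
(C ⇒ A) + C = 1 + 5/8 = 1
(B + C) · ((C ⇒ A) + C) = 5/8 · 1 = 5/8
B + C = 1/2 + 5/8 = 5/8
C · (B + C) = 5/8 · 5/8 = 5/8
B + A = 1/2 + 3/4 = 3/4
(C · (B + C)) + (B + A) = 5/8 + 3/4 = 3/4
((B + C) · ((C ⇒ A) + C)) + ((C · (B + C)) + (B + A)) = 5/8 + 3/4 = 3/4
C ⇒ C = 5/8 ⇒ 5/8 = 1
C + (C ⇒ C) = 5/8 + 1 = 1
(C + (C ⇒ C)) + C = 1 + 5/8 = 1
A + A = 3/4 + 3/4 = 3/4
B + A = 1/2 + 3/4 = 3/4
(A + A) + (B + A) = 3/4 + 3/4 = 3/4
A ⇒ A = 3/4 ⇒ 3/4 = 1
((A + A) + (B + A)) + (A ⇒ A) = 3/4 + 1 = 1
((C + (C ⇒ C)) + C) + (((A + A) + (B + A)) + (A ⇒ A)) = 1 + 1 = 1
(((B + C) · ((C ⇒ A) + C)) + ((C · (B + C)) + (B + A))) + (((C + (C ⇒ C)) + C) + (((A + A) + (B + A)) + (A ⇒ A))) = 3/4 + 1 = 1
¬((((B + C) · ((C ⇒ A) + C)) + ((C · (B + C)) + (B + A))) + (((C + (C ⇒ C)) + C) + (((A + A) + (B + A)) + (A ⇒ A)))) = ¬1 = 0

0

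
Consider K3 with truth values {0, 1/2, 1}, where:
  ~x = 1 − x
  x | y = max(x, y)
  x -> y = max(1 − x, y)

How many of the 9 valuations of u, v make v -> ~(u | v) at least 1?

3

u = 0, v = 0 ↦ 1  ≥
u = 0, v = 1/2 ↦ 1/2  <
u = 0, v = 1 ↦ 0  <
u = 1/2, v = 0 ↦ 1  ≥
u = 1/2, v = 1/2 ↦ 1/2  <
u = 1/2, v = 1 ↦ 0  <
u = 1, v = 0 ↦ 1  ≥
u = 1, v = 1/2 ↦ 1/2  <
u = 1, v = 1 ↦ 0  <
So 3 of the 9 assignments meet the threshold.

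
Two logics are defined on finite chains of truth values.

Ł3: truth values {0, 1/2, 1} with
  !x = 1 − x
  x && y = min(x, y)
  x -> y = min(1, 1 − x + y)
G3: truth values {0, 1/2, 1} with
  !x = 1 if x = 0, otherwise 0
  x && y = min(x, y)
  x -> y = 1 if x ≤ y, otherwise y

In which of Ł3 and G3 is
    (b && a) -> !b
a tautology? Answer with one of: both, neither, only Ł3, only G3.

In Ł3: at a = 1/2, b = 1 the value is 1/2 — not a tautology.
In G3: at a = 1/2, b = 1/2 the value is 0 — not a tautology.

neither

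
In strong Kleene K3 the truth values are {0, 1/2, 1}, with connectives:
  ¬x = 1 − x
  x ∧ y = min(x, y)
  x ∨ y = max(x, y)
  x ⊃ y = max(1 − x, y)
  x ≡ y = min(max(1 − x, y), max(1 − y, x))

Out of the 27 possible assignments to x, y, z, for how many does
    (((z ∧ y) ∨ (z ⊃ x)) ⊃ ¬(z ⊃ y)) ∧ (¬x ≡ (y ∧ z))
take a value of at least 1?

value 1: 1 assignment (counts)
value 1/2: 11 assignments
value 0: 15 assignments
So 1 of the 27 assignments meets the threshold.

1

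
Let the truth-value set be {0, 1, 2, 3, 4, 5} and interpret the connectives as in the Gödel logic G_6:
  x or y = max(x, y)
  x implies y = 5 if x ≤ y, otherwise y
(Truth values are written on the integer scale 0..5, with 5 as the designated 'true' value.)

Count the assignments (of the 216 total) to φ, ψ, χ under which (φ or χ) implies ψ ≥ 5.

91

value 5: 91 assignments (counts)
value 4: 11 assignments
value 3: 20 assignments
value 2: 27 assignments
value 1: 32 assignments
value 0: 35 assignments
So 91 of the 216 assignments meet the threshold.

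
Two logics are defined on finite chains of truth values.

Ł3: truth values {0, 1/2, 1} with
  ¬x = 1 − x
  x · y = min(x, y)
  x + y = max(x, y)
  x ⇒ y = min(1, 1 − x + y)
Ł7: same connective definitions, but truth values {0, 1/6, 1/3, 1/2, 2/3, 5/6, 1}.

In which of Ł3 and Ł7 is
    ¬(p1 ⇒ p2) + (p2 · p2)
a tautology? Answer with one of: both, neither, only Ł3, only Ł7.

In Ł3: at p1 = 0, p2 = 0 the value is 0 — not a tautology.
In Ł7: at p1 = 0, p2 = 0 the value is 0 — not a tautology.

neither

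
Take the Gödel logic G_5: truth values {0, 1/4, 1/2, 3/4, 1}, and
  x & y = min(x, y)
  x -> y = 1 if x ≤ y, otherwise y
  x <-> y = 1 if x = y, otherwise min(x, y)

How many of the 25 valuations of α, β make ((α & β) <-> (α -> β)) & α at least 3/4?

value 1: 5 assignments (counts)
value 3/4: 5 assignments (counts)
value 1/2: 5 assignments
value 1/4: 5 assignments
value 0: 5 assignments
So 10 of the 25 assignments meet the threshold.

10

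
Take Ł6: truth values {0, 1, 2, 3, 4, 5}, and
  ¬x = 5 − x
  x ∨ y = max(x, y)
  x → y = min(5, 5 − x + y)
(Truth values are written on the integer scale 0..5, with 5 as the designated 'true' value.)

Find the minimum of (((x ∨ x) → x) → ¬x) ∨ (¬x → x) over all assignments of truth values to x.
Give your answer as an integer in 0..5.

4

Take x = 1:
x ∨ x = 1 ∨ 1 = 1
(x ∨ x) → x = 1 → 1 = 5
¬x = ¬1 = 4
((x ∨ x) → x) → ¬x = 5 → 4 = 4
¬x = ¬1 = 4
¬x → x = 4 → 1 = 2
(((x ∨ x) → x) → ¬x) ∨ (¬x → x) = 4 ∨ 2 = 4
No assignment yields a value below 4, so this is the minimum.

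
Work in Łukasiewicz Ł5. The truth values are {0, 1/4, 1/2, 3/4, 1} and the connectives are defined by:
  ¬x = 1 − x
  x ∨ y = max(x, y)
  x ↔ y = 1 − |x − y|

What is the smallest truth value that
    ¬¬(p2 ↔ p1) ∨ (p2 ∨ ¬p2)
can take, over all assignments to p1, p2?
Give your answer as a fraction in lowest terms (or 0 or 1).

Take p1 = 0, p2 = 1/2:
p2 ↔ p1 = 1/2 ↔ 0 = 1/2
¬(p2 ↔ p1) = ¬1/2 = 1/2
¬¬(p2 ↔ p1) = ¬1/2 = 1/2
¬p2 = ¬1/2 = 1/2
p2 ∨ ¬p2 = 1/2 ∨ 1/2 = 1/2
¬¬(p2 ↔ p1) ∨ (p2 ∨ ¬p2) = 1/2 ∨ 1/2 = 1/2
No assignment yields a value below 1/2, so this is the minimum.

1/2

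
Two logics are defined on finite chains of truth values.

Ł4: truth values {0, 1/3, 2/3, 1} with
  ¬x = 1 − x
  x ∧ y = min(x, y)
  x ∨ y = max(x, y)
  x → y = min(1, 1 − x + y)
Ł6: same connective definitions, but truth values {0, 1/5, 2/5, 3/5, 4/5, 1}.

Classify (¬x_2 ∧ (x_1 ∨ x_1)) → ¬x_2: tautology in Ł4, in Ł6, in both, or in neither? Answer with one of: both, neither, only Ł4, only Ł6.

both

In Ł4: every assignment gives 1 — tautology.
In Ł6: every assignment gives 1 — tautology.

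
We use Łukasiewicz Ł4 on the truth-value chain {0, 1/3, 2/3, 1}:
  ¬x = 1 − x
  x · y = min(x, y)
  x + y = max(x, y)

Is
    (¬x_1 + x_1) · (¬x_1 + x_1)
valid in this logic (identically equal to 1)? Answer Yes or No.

Counterexample: take x_1 = 1/3.
¬x_1 = ¬1/3 = 2/3
¬x_1 + x_1 = 2/3 + 1/3 = 2/3
(¬x_1 + x_1) · (¬x_1 + x_1) = 2/3 · 2/3 = 2/3
This gives 2/3 ≠ 1.

No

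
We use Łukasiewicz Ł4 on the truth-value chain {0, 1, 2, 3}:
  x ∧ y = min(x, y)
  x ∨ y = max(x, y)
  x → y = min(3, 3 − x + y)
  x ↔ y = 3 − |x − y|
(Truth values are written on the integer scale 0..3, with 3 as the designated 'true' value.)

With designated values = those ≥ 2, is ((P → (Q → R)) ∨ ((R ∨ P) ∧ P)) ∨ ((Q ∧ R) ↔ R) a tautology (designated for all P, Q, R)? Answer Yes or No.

At P = 0, Q = 2, R = 0, for instance:
Q → R = 2 → 0 = 1
P → (Q → R) = 0 → 1 = 3
R ∨ P = 0 ∨ 0 = 0
(R ∨ P) ∧ P = 0 ∧ 0 = 0
(P → (Q → R)) ∨ ((R ∨ P) ∧ P) = 3 ∨ 0 = 3
Q ∧ R = 2 ∧ 0 = 0
(Q ∧ R) ↔ R = 0 ↔ 0 = 3
((P → (Q → R)) ∨ ((R ∨ P) ∧ P)) ∨ ((Q ∧ R) ↔ R) = 3 ∨ 3 = 3
and checking the remaining 63 assignments likewise gives ≥ 2 in every case.

Yes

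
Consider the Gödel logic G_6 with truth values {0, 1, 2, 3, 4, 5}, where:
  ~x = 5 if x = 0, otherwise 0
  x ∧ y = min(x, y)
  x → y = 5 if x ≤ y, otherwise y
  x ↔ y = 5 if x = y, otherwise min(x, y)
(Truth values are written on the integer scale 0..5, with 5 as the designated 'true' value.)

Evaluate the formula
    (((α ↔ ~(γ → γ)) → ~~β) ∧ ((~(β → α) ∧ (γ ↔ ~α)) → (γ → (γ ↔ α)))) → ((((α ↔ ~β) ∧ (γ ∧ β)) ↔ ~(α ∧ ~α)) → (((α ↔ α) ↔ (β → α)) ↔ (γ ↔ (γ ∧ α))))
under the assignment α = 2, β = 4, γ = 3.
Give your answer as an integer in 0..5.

γ → γ = 3 → 3 = 5
~(γ → γ) = ~5 = 0
α ↔ ~(γ → γ) = 2 ↔ 0 = 0
~β = ~4 = 0
~~β = ~0 = 5
(α ↔ ~(γ → γ)) → ~~β = 0 → 5 = 5
β → α = 4 → 2 = 2
~(β → α) = ~2 = 0
~α = ~2 = 0
γ ↔ ~α = 3 ↔ 0 = 0
~(β → α) ∧ (γ ↔ ~α) = 0 ∧ 0 = 0
γ ↔ α = 3 ↔ 2 = 2
γ → (γ ↔ α) = 3 → 2 = 2
(~(β → α) ∧ (γ ↔ ~α)) → (γ → (γ ↔ α)) = 0 → 2 = 5
((α ↔ ~(γ → γ)) → ~~β) ∧ ((~(β → α) ∧ (γ ↔ ~α)) → (γ → (γ ↔ α))) = 5 ∧ 5 = 5
~β = ~4 = 0
α ↔ ~β = 2 ↔ 0 = 0
γ ∧ β = 3 ∧ 4 = 3
(α ↔ ~β) ∧ (γ ∧ β) = 0 ∧ 3 = 0
~α = ~2 = 0
α ∧ ~α = 2 ∧ 0 = 0
~(α ∧ ~α) = ~0 = 5
((α ↔ ~β) ∧ (γ ∧ β)) ↔ ~(α ∧ ~α) = 0 ↔ 5 = 0
α ↔ α = 2 ↔ 2 = 5
β → α = 4 → 2 = 2
(α ↔ α) ↔ (β → α) = 5 ↔ 2 = 2
γ ∧ α = 3 ∧ 2 = 2
γ ↔ (γ ∧ α) = 3 ↔ 2 = 2
((α ↔ α) ↔ (β → α)) ↔ (γ ↔ (γ ∧ α)) = 2 ↔ 2 = 5
(((α ↔ ~β) ∧ (γ ∧ β)) ↔ ~(α ∧ ~α)) → (((α ↔ α) ↔ (β → α)) ↔ (γ ↔ (γ ∧ α))) = 0 → 5 = 5
(((α ↔ ~(γ → γ)) → ~~β) ∧ ((~(β → α) ∧ (γ ↔ ~α)) → (γ → (γ ↔ α)))) → ((((α ↔ ~β) ∧ (γ ∧ β)) ↔ ~(α ∧ ~α)) → (((α ↔ α) ↔ (β → α)) ↔ (γ ↔ (γ ∧ α)))) = 5 → 5 = 5

5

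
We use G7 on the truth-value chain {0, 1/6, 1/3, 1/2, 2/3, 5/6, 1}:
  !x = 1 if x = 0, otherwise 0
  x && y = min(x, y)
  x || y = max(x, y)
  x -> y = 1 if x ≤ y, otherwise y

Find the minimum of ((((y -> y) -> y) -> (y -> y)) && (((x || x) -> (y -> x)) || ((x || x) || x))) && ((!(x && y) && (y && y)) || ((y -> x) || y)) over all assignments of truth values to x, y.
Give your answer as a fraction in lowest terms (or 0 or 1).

1/6

Take x = 0, y = 1/6:
y -> y = 1/6 -> 1/6 = 1
(y -> y) -> y = 1 -> 1/6 = 1/6
y -> y = 1/6 -> 1/6 = 1
((y -> y) -> y) -> (y -> y) = 1/6 -> 1 = 1
x || x = 0 || 0 = 0
y -> x = 1/6 -> 0 = 0
(x || x) -> (y -> x) = 0 -> 0 = 1
x || x = 0 || 0 = 0
(x || x) || x = 0 || 0 = 0
((x || x) -> (y -> x)) || ((x || x) || x) = 1 || 0 = 1
(((y -> y) -> y) -> (y -> y)) && (((x || x) -> (y -> x)) || ((x || x) || x)) = 1 && 1 = 1
x && y = 0 && 1/6 = 0
!(x && y) = !0 = 1
y && y = 1/6 && 1/6 = 1/6
!(x && y) && (y && y) = 1 && 1/6 = 1/6
y -> x = 1/6 -> 0 = 0
(y -> x) || y = 0 || 1/6 = 1/6
(!(x && y) && (y && y)) || ((y -> x) || y) = 1/6 || 1/6 = 1/6
((((y -> y) -> y) -> (y -> y)) && (((x || x) -> (y -> x)) || ((x || x) || x))) && ((!(x && y) && (y && y)) || ((y -> x) || y)) = 1 && 1/6 = 1/6
No assignment yields a value below 1/6, so this is the minimum.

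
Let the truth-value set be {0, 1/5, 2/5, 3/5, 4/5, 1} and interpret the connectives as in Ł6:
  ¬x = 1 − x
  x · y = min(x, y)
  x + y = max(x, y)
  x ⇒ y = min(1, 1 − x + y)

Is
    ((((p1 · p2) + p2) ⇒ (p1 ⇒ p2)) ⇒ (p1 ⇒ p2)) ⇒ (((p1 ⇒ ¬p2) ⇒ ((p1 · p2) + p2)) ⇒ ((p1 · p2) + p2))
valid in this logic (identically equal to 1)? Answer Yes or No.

No

Counterexample: take p1 = 2/5, p2 = 4/5.
p1 · p2 = 2/5 · 4/5 = 2/5
(p1 · p2) + p2 = 2/5 + 4/5 = 4/5
p1 ⇒ p2 = 2/5 ⇒ 4/5 = 1
((p1 · p2) + p2) ⇒ (p1 ⇒ p2) = 4/5 ⇒ 1 = 1
p1 ⇒ p2 = 2/5 ⇒ 4/5 = 1
(((p1 · p2) + p2) ⇒ (p1 ⇒ p2)) ⇒ (p1 ⇒ p2) = 1 ⇒ 1 = 1
¬p2 = ¬4/5 = 1/5
p1 ⇒ ¬p2 = 2/5 ⇒ 1/5 = 4/5
p1 · p2 = 2/5 · 4/5 = 2/5
(p1 · p2) + p2 = 2/5 + 4/5 = 4/5
(p1 ⇒ ¬p2) ⇒ ((p1 · p2) + p2) = 4/5 ⇒ 4/5 = 1
p1 · p2 = 2/5 · 4/5 = 2/5
(p1 · p2) + p2 = 2/5 + 4/5 = 4/5
((p1 ⇒ ¬p2) ⇒ ((p1 · p2) + p2)) ⇒ ((p1 · p2) + p2) = 1 ⇒ 4/5 = 4/5
((((p1 · p2) + p2) ⇒ (p1 ⇒ p2)) ⇒ (p1 ⇒ p2)) ⇒ (((p1 ⇒ ¬p2) ⇒ ((p1 · p2) + p2)) ⇒ ((p1 · p2) + p2)) = 1 ⇒ 4/5 = 4/5
This gives 4/5 ≠ 1.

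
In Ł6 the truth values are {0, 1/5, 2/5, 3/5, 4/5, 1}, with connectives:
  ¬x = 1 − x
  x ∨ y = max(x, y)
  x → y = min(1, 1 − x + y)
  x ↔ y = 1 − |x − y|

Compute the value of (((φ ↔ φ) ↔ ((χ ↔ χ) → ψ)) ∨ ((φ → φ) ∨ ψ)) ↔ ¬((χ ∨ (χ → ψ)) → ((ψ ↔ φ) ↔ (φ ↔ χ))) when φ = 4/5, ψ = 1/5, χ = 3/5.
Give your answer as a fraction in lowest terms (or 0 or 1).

φ ↔ φ = 4/5 ↔ 4/5 = 1
χ ↔ χ = 3/5 ↔ 3/5 = 1
(χ ↔ χ) → ψ = 1 → 1/5 = 1/5
(φ ↔ φ) ↔ ((χ ↔ χ) → ψ) = 1 ↔ 1/5 = 1/5
φ → φ = 4/5 → 4/5 = 1
(φ → φ) ∨ ψ = 1 ∨ 1/5 = 1
((φ ↔ φ) ↔ ((χ ↔ χ) → ψ)) ∨ ((φ → φ) ∨ ψ) = 1/5 ∨ 1 = 1
χ → ψ = 3/5 → 1/5 = 3/5
χ ∨ (χ → ψ) = 3/5 ∨ 3/5 = 3/5
ψ ↔ φ = 1/5 ↔ 4/5 = 2/5
φ ↔ χ = 4/5 ↔ 3/5 = 4/5
(ψ ↔ φ) ↔ (φ ↔ χ) = 2/5 ↔ 4/5 = 3/5
(χ ∨ (χ → ψ)) → ((ψ ↔ φ) ↔ (φ ↔ χ)) = 3/5 → 3/5 = 1
¬((χ ∨ (χ → ψ)) → ((ψ ↔ φ) ↔ (φ ↔ χ))) = ¬1 = 0
(((φ ↔ φ) ↔ ((χ ↔ χ) → ψ)) ∨ ((φ → φ) ∨ ψ)) ↔ ¬((χ ∨ (χ → ψ)) → ((ψ ↔ φ) ↔ (φ ↔ χ))) = 1 ↔ 0 = 0

0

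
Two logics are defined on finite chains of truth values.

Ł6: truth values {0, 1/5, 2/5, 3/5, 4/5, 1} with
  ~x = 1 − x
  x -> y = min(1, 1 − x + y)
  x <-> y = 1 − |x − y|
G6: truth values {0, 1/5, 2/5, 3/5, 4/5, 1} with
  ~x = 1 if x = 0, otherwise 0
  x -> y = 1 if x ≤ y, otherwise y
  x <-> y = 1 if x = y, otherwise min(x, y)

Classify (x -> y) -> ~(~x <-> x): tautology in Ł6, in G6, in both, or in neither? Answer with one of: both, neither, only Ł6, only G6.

In Ł6: at x = 1/5, y = 0 the value is 4/5 — not a tautology.
In G6: every assignment gives 1 — tautology.

only G6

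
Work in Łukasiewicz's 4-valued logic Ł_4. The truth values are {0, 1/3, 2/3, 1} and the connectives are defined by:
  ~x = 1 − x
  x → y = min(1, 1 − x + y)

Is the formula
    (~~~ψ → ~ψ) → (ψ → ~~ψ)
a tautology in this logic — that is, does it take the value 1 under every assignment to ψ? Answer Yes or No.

ψ = 0 ↦ 1
ψ = 1/3 ↦ 1
ψ = 2/3 ↦ 1
ψ = 1 ↦ 1
Every assignment gives a value ≥ 1.

Yes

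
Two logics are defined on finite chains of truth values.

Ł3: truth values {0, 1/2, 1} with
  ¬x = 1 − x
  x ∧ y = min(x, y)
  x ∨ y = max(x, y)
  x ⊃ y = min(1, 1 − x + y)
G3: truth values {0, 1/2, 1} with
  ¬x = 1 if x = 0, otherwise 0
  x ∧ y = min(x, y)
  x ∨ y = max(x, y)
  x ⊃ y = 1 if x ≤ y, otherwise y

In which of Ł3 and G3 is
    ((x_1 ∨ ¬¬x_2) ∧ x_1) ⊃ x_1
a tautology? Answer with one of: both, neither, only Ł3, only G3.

both

In Ł3: every assignment gives 1 — tautology.
In G3: every assignment gives 1 — tautology.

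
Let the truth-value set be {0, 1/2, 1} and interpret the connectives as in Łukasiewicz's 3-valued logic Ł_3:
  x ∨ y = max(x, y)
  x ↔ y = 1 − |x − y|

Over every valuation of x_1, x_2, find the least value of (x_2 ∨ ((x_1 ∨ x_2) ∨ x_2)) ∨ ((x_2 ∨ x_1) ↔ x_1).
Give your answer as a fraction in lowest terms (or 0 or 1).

1/2

Take x_1 = 0, x_2 = 1/2:
x_1 ∨ x_2 = 0 ∨ 1/2 = 1/2
(x_1 ∨ x_2) ∨ x_2 = 1/2 ∨ 1/2 = 1/2
x_2 ∨ ((x_1 ∨ x_2) ∨ x_2) = 1/2 ∨ 1/2 = 1/2
x_2 ∨ x_1 = 1/2 ∨ 0 = 1/2
(x_2 ∨ x_1) ↔ x_1 = 1/2 ↔ 0 = 1/2
(x_2 ∨ ((x_1 ∨ x_2) ∨ x_2)) ∨ ((x_2 ∨ x_1) ↔ x_1) = 1/2 ∨ 1/2 = 1/2
No assignment yields a value below 1/2, so this is the minimum.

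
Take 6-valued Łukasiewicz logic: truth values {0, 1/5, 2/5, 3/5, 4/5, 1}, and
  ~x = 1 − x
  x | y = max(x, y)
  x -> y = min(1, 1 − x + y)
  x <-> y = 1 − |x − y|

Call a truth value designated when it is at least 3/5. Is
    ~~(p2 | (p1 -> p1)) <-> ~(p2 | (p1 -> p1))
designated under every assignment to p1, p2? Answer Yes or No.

Counterexample: take p1 = 0, p2 = 0.
p1 -> p1 = 0 -> 0 = 1
p2 | (p1 -> p1) = 0 | 1 = 1
~(p2 | (p1 -> p1)) = ~1 = 0
~~(p2 | (p1 -> p1)) = ~0 = 1
~(p2 | (p1 -> p1)) = ~1 = 0
~~(p2 | (p1 -> p1)) <-> ~(p2 | (p1 -> p1)) = 1 <-> 0 = 0
This gives 0, which is below 3/5.

No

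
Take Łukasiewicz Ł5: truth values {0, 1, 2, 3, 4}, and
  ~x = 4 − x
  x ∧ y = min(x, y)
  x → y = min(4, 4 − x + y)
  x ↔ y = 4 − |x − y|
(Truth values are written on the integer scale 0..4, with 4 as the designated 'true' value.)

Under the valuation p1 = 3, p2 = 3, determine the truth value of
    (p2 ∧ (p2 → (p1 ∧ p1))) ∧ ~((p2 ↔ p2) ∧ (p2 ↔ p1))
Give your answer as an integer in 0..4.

p1 ∧ p1 = 3 ∧ 3 = 3
p2 → (p1 ∧ p1) = 3 → 3 = 4
p2 ∧ (p2 → (p1 ∧ p1)) = 3 ∧ 4 = 3
p2 ↔ p2 = 3 ↔ 3 = 4
p2 ↔ p1 = 3 ↔ 3 = 4
(p2 ↔ p2) ∧ (p2 ↔ p1) = 4 ∧ 4 = 4
~((p2 ↔ p2) ∧ (p2 ↔ p1)) = ~4 = 0
(p2 ∧ (p2 → (p1 ∧ p1))) ∧ ~((p2 ↔ p2) ∧ (p2 ↔ p1)) = 3 ∧ 0 = 0

0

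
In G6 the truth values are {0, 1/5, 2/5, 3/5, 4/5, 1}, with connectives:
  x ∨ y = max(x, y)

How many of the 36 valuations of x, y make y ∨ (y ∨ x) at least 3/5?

27

value 1: 11 assignments (counts)
value 4/5: 9 assignments (counts)
value 3/5: 7 assignments (counts)
value 2/5: 5 assignments
value 1/5: 3 assignments
value 0: 1 assignment
So 27 of the 36 assignments meet the threshold.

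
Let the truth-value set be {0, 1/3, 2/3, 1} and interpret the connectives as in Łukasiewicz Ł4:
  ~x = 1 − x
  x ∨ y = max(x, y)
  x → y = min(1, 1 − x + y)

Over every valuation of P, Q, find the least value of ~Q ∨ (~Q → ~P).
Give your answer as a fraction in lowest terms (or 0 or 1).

Take P = 2/3, Q = 1/3:
~Q = ~1/3 = 2/3
~Q = ~1/3 = 2/3
~P = ~2/3 = 1/3
~Q → ~P = 2/3 → 1/3 = 2/3
~Q ∨ (~Q → ~P) = 2/3 ∨ 2/3 = 2/3
No assignment yields a value below 2/3, so this is the minimum.

2/3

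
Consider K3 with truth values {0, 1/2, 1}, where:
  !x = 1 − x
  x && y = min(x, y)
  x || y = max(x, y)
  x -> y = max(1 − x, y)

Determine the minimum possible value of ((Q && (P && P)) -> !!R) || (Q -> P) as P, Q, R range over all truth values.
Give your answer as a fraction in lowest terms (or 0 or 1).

1/2

Take P = 1/2, Q = 1/2, R = 0:
P && P = 1/2 && 1/2 = 1/2
Q && (P && P) = 1/2 && 1/2 = 1/2
!R = !0 = 1
!!R = !1 = 0
(Q && (P && P)) -> !!R = 1/2 -> 0 = 1/2
Q -> P = 1/2 -> 1/2 = 1/2
((Q && (P && P)) -> !!R) || (Q -> P) = 1/2 || 1/2 = 1/2
No assignment yields a value below 1/2, so this is the minimum.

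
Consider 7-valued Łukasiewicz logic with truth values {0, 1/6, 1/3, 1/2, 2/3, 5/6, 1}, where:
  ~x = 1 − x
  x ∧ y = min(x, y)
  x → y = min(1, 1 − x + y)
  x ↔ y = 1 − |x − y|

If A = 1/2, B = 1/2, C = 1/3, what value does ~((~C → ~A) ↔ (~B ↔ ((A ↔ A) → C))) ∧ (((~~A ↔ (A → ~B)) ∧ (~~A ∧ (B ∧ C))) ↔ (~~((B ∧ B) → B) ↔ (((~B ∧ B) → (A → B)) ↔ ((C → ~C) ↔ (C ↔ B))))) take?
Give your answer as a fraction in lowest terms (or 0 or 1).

0

~C = ~1/3 = 2/3
~A = ~1/2 = 1/2
~C → ~A = 2/3 → 1/2 = 5/6
~B = ~1/2 = 1/2
A ↔ A = 1/2 ↔ 1/2 = 1
(A ↔ A) → C = 1 → 1/3 = 1/3
~B ↔ ((A ↔ A) → C) = 1/2 ↔ 1/3 = 5/6
(~C → ~A) ↔ (~B ↔ ((A ↔ A) → C)) = 5/6 ↔ 5/6 = 1
~((~C → ~A) ↔ (~B ↔ ((A ↔ A) → C))) = ~1 = 0
~A = ~1/2 = 1/2
~~A = ~1/2 = 1/2
~B = ~1/2 = 1/2
A → ~B = 1/2 → 1/2 = 1
~~A ↔ (A → ~B) = 1/2 ↔ 1 = 1/2
~A = ~1/2 = 1/2
~~A = ~1/2 = 1/2
B ∧ C = 1/2 ∧ 1/3 = 1/3
~~A ∧ (B ∧ C) = 1/2 ∧ 1/3 = 1/3
(~~A ↔ (A → ~B)) ∧ (~~A ∧ (B ∧ C)) = 1/2 ∧ 1/3 = 1/3
B ∧ B = 1/2 ∧ 1/2 = 1/2
(B ∧ B) → B = 1/2 → 1/2 = 1
~((B ∧ B) → B) = ~1 = 0
~~((B ∧ B) → B) = ~0 = 1
~B = ~1/2 = 1/2
~B ∧ B = 1/2 ∧ 1/2 = 1/2
A → B = 1/2 → 1/2 = 1
(~B ∧ B) → (A → B) = 1/2 → 1 = 1
~C = ~1/3 = 2/3
C → ~C = 1/3 → 2/3 = 1
C ↔ B = 1/3 ↔ 1/2 = 5/6
(C → ~C) ↔ (C ↔ B) = 1 ↔ 5/6 = 5/6
((~B ∧ B) → (A → B)) ↔ ((C → ~C) ↔ (C ↔ B)) = 1 ↔ 5/6 = 5/6
~~((B ∧ B) → B) ↔ (((~B ∧ B) → (A → B)) ↔ ((C → ~C) ↔ (C ↔ B))) = 1 ↔ 5/6 = 5/6
((~~A ↔ (A → ~B)) ∧ (~~A ∧ (B ∧ C))) ↔ (~~((B ∧ B) → B) ↔ (((~B ∧ B) → (A → B)) ↔ ((C → ~C) ↔ (C ↔ B)))) = 1/3 ↔ 5/6 = 1/2
~((~C → ~A) ↔ (~B ↔ ((A ↔ A) → C))) ∧ (((~~A ↔ (A → ~B)) ∧ (~~A ∧ (B ∧ C))) ↔ (~~((B ∧ B) → B) ↔ (((~B ∧ B) → (A → B)) ↔ ((C → ~C) ↔ (C ↔ B))))) = 0 ∧ 1/2 = 0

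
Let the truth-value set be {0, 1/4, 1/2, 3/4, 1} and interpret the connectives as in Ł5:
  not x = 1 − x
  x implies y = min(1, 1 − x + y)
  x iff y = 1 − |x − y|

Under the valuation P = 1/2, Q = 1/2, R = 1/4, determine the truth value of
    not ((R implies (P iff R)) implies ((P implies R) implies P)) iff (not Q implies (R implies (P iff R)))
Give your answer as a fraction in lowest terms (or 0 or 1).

P iff R = 1/2 iff 1/4 = 3/4
R implies (P iff R) = 1/4 implies 3/4 = 1
P implies R = 1/2 implies 1/4 = 3/4
(P implies R) implies P = 3/4 implies 1/2 = 3/4
(R implies (P iff R)) implies ((P implies R) implies P) = 1 implies 3/4 = 3/4
not ((R implies (P iff R)) implies ((P implies R) implies P)) = not 3/4 = 1/4
not Q = not 1/2 = 1/2
P iff R = 1/2 iff 1/4 = 3/4
R implies (P iff R) = 1/4 implies 3/4 = 1
not Q implies (R implies (P iff R)) = 1/2 implies 1 = 1
not ((R implies (P iff R)) implies ((P implies R) implies P)) iff (not Q implies (R implies (P iff R))) = 1/4 iff 1 = 1/4

1/4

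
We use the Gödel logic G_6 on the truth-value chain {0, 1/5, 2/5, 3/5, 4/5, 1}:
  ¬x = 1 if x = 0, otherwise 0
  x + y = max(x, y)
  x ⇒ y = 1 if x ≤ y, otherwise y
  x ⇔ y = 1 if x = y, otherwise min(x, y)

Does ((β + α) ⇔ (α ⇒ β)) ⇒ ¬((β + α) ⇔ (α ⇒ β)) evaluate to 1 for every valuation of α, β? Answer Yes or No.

No

Counterexample: take α = 0, β = 1/5.
β + α = 1/5 + 0 = 1/5
α ⇒ β = 0 ⇒ 1/5 = 1
(β + α) ⇔ (α ⇒ β) = 1/5 ⇔ 1 = 1/5
¬((β + α) ⇔ (α ⇒ β)) = ¬1/5 = 0
((β + α) ⇔ (α ⇒ β)) ⇒ ¬((β + α) ⇔ (α ⇒ β)) = 1/5 ⇒ 0 = 0
This gives 0 ≠ 1.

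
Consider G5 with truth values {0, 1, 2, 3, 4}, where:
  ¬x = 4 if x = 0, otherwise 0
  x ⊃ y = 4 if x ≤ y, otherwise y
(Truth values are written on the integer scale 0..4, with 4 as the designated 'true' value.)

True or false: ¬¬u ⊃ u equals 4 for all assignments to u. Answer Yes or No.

Counterexample: take u = 1.
¬u = ¬1 = 0
¬¬u = ¬0 = 4
¬¬u ⊃ u = 4 ⊃ 1 = 1
This gives 1 ≠ 4.

No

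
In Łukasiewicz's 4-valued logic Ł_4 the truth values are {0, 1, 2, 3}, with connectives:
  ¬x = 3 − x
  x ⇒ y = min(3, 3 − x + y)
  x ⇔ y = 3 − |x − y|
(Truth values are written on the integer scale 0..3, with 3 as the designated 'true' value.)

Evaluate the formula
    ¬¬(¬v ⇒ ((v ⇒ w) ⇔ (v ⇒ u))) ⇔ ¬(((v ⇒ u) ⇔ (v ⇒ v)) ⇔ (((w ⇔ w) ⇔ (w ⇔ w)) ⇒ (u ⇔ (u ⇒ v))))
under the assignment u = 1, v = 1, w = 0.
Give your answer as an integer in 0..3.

¬v = ¬1 = 2
v ⇒ w = 1 ⇒ 0 = 2
v ⇒ u = 1 ⇒ 1 = 3
(v ⇒ w) ⇔ (v ⇒ u) = 2 ⇔ 3 = 2
¬v ⇒ ((v ⇒ w) ⇔ (v ⇒ u)) = 2 ⇒ 2 = 3
¬(¬v ⇒ ((v ⇒ w) ⇔ (v ⇒ u))) = ¬3 = 0
¬¬(¬v ⇒ ((v ⇒ w) ⇔ (v ⇒ u))) = ¬0 = 3
v ⇒ u = 1 ⇒ 1 = 3
v ⇒ v = 1 ⇒ 1 = 3
(v ⇒ u) ⇔ (v ⇒ v) = 3 ⇔ 3 = 3
w ⇔ w = 0 ⇔ 0 = 3
w ⇔ w = 0 ⇔ 0 = 3
(w ⇔ w) ⇔ (w ⇔ w) = 3 ⇔ 3 = 3
u ⇒ v = 1 ⇒ 1 = 3
u ⇔ (u ⇒ v) = 1 ⇔ 3 = 1
((w ⇔ w) ⇔ (w ⇔ w)) ⇒ (u ⇔ (u ⇒ v)) = 3 ⇒ 1 = 1
((v ⇒ u) ⇔ (v ⇒ v)) ⇔ (((w ⇔ w) ⇔ (w ⇔ w)) ⇒ (u ⇔ (u ⇒ v))) = 3 ⇔ 1 = 1
¬(((v ⇒ u) ⇔ (v ⇒ v)) ⇔ (((w ⇔ w) ⇔ (w ⇔ w)) ⇒ (u ⇔ (u ⇒ v)))) = ¬1 = 2
¬¬(¬v ⇒ ((v ⇒ w) ⇔ (v ⇒ u))) ⇔ ¬(((v ⇒ u) ⇔ (v ⇒ v)) ⇔ (((w ⇔ w) ⇔ (w ⇔ w)) ⇒ (u ⇔ (u ⇒ v)))) = 3 ⇔ 2 = 2

2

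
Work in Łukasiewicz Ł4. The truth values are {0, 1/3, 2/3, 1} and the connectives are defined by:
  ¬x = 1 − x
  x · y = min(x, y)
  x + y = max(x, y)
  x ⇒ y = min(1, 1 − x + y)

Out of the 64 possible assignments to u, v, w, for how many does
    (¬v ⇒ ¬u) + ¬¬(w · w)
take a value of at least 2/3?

value 1: 46 assignments (counts)
value 2/3: 12 assignments (counts)
value 1/3: 5 assignments
value 0: 1 assignment
So 58 of the 64 assignments meet the threshold.

58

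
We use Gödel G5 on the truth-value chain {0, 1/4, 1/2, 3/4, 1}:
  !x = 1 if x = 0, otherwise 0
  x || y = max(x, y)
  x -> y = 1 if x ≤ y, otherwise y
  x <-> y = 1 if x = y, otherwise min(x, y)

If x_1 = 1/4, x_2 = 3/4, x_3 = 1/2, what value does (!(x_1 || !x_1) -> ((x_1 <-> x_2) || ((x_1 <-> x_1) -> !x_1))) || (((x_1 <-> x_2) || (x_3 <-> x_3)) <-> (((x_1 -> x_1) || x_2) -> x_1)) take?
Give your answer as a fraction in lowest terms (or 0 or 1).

1

!x_1 = !1/4 = 0
x_1 || !x_1 = 1/4 || 0 = 1/4
!(x_1 || !x_1) = !1/4 = 0
x_1 <-> x_2 = 1/4 <-> 3/4 = 1/4
x_1 <-> x_1 = 1/4 <-> 1/4 = 1
!x_1 = !1/4 = 0
(x_1 <-> x_1) -> !x_1 = 1 -> 0 = 0
(x_1 <-> x_2) || ((x_1 <-> x_1) -> !x_1) = 1/4 || 0 = 1/4
!(x_1 || !x_1) -> ((x_1 <-> x_2) || ((x_1 <-> x_1) -> !x_1)) = 0 -> 1/4 = 1
x_1 <-> x_2 = 1/4 <-> 3/4 = 1/4
x_3 <-> x_3 = 1/2 <-> 1/2 = 1
(x_1 <-> x_2) || (x_3 <-> x_3) = 1/4 || 1 = 1
x_1 -> x_1 = 1/4 -> 1/4 = 1
(x_1 -> x_1) || x_2 = 1 || 3/4 = 1
((x_1 -> x_1) || x_2) -> x_1 = 1 -> 1/4 = 1/4
((x_1 <-> x_2) || (x_3 <-> x_3)) <-> (((x_1 -> x_1) || x_2) -> x_1) = 1 <-> 1/4 = 1/4
(!(x_1 || !x_1) -> ((x_1 <-> x_2) || ((x_1 <-> x_1) -> !x_1))) || (((x_1 <-> x_2) || (x_3 <-> x_3)) <-> (((x_1 -> x_1) || x_2) -> x_1)) = 1 || 1/4 = 1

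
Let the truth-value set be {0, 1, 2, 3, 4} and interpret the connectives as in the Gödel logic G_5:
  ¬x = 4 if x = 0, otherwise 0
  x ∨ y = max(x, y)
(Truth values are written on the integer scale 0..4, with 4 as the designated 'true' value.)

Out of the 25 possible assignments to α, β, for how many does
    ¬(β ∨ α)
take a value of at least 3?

value 4: 1 assignment (counts)
value 0: 24 assignments
So 1 of the 25 assignments meets the threshold.

1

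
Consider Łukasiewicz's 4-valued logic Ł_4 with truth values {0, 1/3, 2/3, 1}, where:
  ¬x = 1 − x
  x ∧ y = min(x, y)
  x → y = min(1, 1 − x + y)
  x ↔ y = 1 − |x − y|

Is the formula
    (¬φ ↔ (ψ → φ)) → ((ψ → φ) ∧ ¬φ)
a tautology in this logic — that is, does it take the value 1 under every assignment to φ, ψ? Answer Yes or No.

Counterexample: take φ = 1/3, ψ = 2/3.
¬φ = ¬1/3 = 2/3
ψ → φ = 2/3 → 1/3 = 2/3
¬φ ↔ (ψ → φ) = 2/3 ↔ 2/3 = 1
ψ → φ = 2/3 → 1/3 = 2/3
¬φ = ¬1/3 = 2/3
(ψ → φ) ∧ ¬φ = 2/3 ∧ 2/3 = 2/3
(¬φ ↔ (ψ → φ)) → ((ψ → φ) ∧ ¬φ) = 1 → 2/3 = 2/3
This gives 2/3 ≠ 1.

No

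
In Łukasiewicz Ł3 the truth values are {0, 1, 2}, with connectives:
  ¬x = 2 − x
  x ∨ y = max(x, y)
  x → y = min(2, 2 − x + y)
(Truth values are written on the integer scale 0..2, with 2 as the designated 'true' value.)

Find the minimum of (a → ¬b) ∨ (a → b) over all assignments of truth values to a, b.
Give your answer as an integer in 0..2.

1

Take a = 2, b = 1:
¬b = ¬1 = 1
a → ¬b = 2 → 1 = 1
a → b = 2 → 1 = 1
(a → ¬b) ∨ (a → b) = 1 ∨ 1 = 1
No assignment yields a value below 1, so this is the minimum.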